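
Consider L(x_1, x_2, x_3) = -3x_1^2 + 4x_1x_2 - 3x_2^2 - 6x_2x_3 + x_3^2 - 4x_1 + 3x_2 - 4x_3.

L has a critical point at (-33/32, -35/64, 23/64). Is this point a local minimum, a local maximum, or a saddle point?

saddle point

The Hessian is constant: H = [[-6, 4, 0], [4, -6, -6], [0, -6, 2]].
Leading principal minors: Δ₁ = -6, Δ₂ = 20, Δ₃ = 256.
The minors fit neither the all-positive nor the alternating-sign pattern, so H is indefinite: a saddle point.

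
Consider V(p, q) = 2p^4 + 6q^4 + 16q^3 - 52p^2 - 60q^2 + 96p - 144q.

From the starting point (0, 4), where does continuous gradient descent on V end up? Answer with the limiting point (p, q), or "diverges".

V is separable, so gradient descent decouples: p follows -∂V/∂p, q follows -∂V/∂q.
∂V/∂p = 8(p - 3)(p - 1)(p + 4); at p=0 this is 96, so p decreases.
∂V/∂q = 24(q - 2)(q + 1)(q + 3); at q=4 this is 1680, so q decreases.
p converges to its nearest critical value -4 (a local min of the p-part); q converges to 2. The iterate converges to (-4, 2).

(-4, 2)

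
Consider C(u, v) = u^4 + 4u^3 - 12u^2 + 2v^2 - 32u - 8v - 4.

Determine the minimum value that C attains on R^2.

C(u,v) separates as P(u) + Q(v) − 4, so its minimum is min P + min Q − 4.
P'(u) = 4(u - 2)(u + 1)(u + 4) vanishes at u ∈ {-4, -1, 2}; Q'(v) = 4v - 8 vanishes at v ∈ {2}.
Local minima of P (where P''>0): P(-4)=-64, P(2)=-64. Local minima of Q: Q(2)=-8.
So the global minimum of C is P(-4) + Q(2) − 4 = -64 − 8 − 4 = -76, attained at (-4, 2).

-76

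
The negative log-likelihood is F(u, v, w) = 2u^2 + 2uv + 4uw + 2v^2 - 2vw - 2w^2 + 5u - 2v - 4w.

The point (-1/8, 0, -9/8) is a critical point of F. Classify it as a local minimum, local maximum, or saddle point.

The Hessian is constant: H = [[4, 2, 4], [2, 4, -2], [4, -2, -4]].
Leading principal minors: Δ₁ = 4, Δ₂ = 12, Δ₃ = -160.
The minors fit neither the all-positive nor the alternating-sign pattern, so H is indefinite: a saddle point.

saddle point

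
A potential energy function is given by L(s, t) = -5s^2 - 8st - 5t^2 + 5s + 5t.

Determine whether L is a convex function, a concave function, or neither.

concave

L is quadratic, so its Hessian is the constant matrix H = [[-10, -8], [-8, -10]].
det(H) = 36, tr(H) = -20.
det(H) > 0 and tr(H) < 0, so H is negative definite everywhere: concave.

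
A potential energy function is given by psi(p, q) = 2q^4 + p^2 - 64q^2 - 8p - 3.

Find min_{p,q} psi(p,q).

-531

psi(p,q) separates as A(p) + B(q) − 3, so its minimum is min A + min B − 3.
A'(p) = 2p - 8 vanishes at p ∈ {4}; B'(q) = 8q(q - 4)(q + 4) vanishes at q ∈ {-4, 0, 4}.
Local minima of A (where A''>0): A(4)=-16. Local minima of B: B(-4)=-512, B(4)=-512.
So the global minimum of psi is A(4) + B(-4) − 3 = -16 − 512 − 3 = -531, attained at (4, -4).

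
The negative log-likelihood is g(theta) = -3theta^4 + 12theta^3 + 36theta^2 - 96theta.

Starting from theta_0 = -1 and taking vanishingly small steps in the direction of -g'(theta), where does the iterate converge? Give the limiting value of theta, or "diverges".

1

g'(theta) = -12(theta - 4)(theta - 1)(theta + 2), so g'(-1) = -120.
Gradient descent moves in the -g' direction, i.e. theta is increasing.
The nearest critical point in that direction is theta = 1, where g'' = 108 > 0 (a local minimum). The iterate converges there.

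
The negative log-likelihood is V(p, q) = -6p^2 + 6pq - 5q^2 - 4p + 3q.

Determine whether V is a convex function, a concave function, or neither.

concave

V is quadratic, so its Hessian is the constant matrix H = [[-12, 6], [6, -10]].
det(H) = 84, tr(H) = -22.
det(H) > 0 and tr(H) < 0, so H is negative definite everywhere: concave.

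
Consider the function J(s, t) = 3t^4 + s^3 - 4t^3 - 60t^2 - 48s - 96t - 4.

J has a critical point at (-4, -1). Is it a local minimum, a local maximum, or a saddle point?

local maximum

The mixed partial ∂²J/∂s∂t is 0, so the Hessian at any point is diag(J_ss, J_tt) = diag(6s, 12(3t^2 - 2t - 10)).
At (-4, -1): H = diag(-24, -60).
Both eigenvalues are negative, so H is negative definite: a local maximum.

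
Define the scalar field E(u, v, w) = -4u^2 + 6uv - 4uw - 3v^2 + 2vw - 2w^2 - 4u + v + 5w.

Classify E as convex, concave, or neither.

E is quadratic, so its Hessian is the constant matrix H = [[-8, 6, -4], [6, -6, 2], [-4, 2, -4]].
Leading principal minors: -8, 12, -16.
Signs alternate −, +, − ⇒ H ≺ 0 ⇒ concave.

concave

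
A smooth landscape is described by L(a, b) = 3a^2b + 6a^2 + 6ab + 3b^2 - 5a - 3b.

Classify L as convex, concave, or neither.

The term 3a^2b is cubic, so the Hessian is not constant.
∂²L/∂a² = 6b + 12, which takes both signs as b varies (negative for sufficiently negative b). A diagonal entry of the Hessian changing sign means the Hessian is neither positive- nor negative-semidefinite on all of R^2.

neither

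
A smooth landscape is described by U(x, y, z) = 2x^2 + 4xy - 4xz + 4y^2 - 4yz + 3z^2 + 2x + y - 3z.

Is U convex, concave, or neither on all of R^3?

convex

U is quadratic, so its Hessian is the constant matrix H = [[4, 4, -4], [4, 8, -4], [-4, -4, 6]].
Leading principal minors: 4, 16, 32.
All positive ⇒ H ≻ 0 ⇒ convex.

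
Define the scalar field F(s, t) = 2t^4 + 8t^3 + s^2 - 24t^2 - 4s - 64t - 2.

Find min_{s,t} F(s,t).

-134

F(s,t) separates as P(s) + Q(t) − 2, so its minimum is min P + min Q − 2.
P'(s) = 2s - 4 vanishes at s ∈ {2}; Q'(t) = 8(t - 2)(t + 1)(t + 4) vanishes at t ∈ {-4, -1, 2}.
Local minima of P (where P''>0): P(2)=-4. Local minima of Q: Q(-4)=-128, Q(2)=-128.
So the global minimum of F is P(2) + Q(-4) − 2 = -4 − 128 − 2 = -134, attained at (2, -4).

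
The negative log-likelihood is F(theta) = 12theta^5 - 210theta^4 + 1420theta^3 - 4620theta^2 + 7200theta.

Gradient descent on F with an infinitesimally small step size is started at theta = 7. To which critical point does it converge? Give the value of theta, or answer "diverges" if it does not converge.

5

F'(theta) = 60(theta - 5)(theta - 4)(theta - 3)(theta - 2), so F'(7) = 7200.
Gradient descent moves in the -F' direction, i.e. theta is decreasing.
The nearest critical point in that direction is theta = 5, where F'' = 360 > 0 (a local minimum). The iterate converges there.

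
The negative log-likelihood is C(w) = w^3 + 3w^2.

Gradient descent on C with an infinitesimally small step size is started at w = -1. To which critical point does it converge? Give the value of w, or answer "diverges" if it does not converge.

0

C'(w) = 3w(w + 2), so C'(-1) = -3.
Gradient descent moves in the -C' direction, i.e. w is increasing.
The nearest critical point in that direction is w = 0, where C'' = 6 > 0 (a local minimum). The iterate converges there.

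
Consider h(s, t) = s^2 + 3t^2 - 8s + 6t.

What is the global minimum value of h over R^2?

-19

h(s,t) separates as P(s) + Q(t), so its minimum is min P + min Q.
P'(s) = 2s - 8 vanishes at s ∈ {4}; Q'(t) = 6(t + 1) vanishes at t ∈ {-1}.
Local minima of P (where P''>0): P(4)=-16. Local minima of Q: Q(-1)=-3.
So the global minimum of h is P(4) + Q(-1) = -16 − 3 = -19, attained at (4, -1).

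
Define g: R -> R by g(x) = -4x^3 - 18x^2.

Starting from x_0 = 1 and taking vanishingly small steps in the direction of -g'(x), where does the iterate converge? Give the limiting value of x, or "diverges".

diverges

g'(x) = -12x(x + 3), so g'(1) = -48.
Gradient descent moves in the -g' direction, i.e. x is increasing.
There is no critical point above x=1, and g' keeps the same sign, so the iterate runs off to +∞.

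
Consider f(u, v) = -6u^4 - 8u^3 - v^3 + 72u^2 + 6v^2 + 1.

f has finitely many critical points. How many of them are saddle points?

3

f separates as a function of u plus a function of v, so ∇f=0 decouples.
∂f/∂u = -24u(u - 2)(u + 3) = 0 at u ∈ {-3, 0, 2}; ∂f/∂v = -3v(v - 4) = 0 at v ∈ {0, 4}.
The Hessian is diagonal: diag(f_uu, f_vv). Second derivatives: f_uu(-3)=-360, f_uu(0)=144, f_uu(2)=-240; f_vv(0)=12, f_vv(4)=-12.
Saddle points occur where the two diagonal entries have opposite signs: (-3, 0), (0, 4), (2, 0). Count: 3.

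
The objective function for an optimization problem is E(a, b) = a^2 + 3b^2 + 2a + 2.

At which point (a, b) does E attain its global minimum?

(-1, 0)

E(a,b) separates as P(a) + Q(b) + 2, so its minimum is min P + min Q + 2.
P'(a) = 2a + 2 vanishes at a ∈ {-1}; Q'(b) = 6b vanishes at b ∈ {0}.
Local minima of P (where P''>0): P(-1)=-1. Local minima of Q: Q(0)=0.
So the global minimum of E is P(-1) + Q(0) + 2 = -1 + 0 + 2 = 1, attained at (-1, 0).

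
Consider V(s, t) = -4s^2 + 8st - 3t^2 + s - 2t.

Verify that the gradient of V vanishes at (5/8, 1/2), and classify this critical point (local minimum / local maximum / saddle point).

saddle point

∇V = (-8s + 8t + 1, 8s - 6t - 2); substituting (5/8, 1/2) gives ∇V = (0, 0), so (5/8, 1/2) is indeed a critical point.
The Hessian of V is constant: H = [[-8, 8], [8, -6]].
det(H) = (-8)·(-6) − 8² = -16.
Since det(H) < 0, H is indefinite and the critical point is a saddle point.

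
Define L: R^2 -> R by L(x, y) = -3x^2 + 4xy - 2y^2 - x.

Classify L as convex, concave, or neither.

concave

L is quadratic, so its Hessian is the constant matrix H = [[-6, 4], [4, -4]].
det(H) = 8, tr(H) = -10.
det(H) > 0 and tr(H) < 0, so H is negative definite everywhere: concave.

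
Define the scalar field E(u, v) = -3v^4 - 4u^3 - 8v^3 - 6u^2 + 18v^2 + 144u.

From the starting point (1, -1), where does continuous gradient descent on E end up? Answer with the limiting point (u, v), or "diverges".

E is separable, so gradient descent decouples: u follows -∂E/∂u, v follows -∂E/∂v.
∂E/∂u = -12(u - 3)(u + 4); at u=1 this is 120, so u decreases.
∂E/∂v = -12v(v - 1)(v + 3); at v=-1 this is -48, so v increases.
u converges to its nearest critical value -4 (a local min of the u-part); v converges to 0. The iterate converges to (-4, 0).

(-4, 0)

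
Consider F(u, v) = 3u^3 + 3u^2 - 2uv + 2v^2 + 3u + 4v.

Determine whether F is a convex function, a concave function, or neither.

neither

The term 3u^3 is cubic, so the Hessian is not constant.
∂²F/∂u² = 18u + 6, which takes both signs as u varies (negative for sufficiently negative u). A diagonal entry of the Hessian changing sign means the Hessian is neither positive- nor negative-semidefinite on all of R^2.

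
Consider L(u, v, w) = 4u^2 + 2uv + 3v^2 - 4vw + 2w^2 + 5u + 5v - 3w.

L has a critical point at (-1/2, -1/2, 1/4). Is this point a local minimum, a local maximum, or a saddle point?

The Hessian is constant: H = [[8, 2, 0], [2, 6, -4], [0, -4, 4]].
Leading principal minors: Δ₁ = 8, Δ₂ = 44, Δ₃ = 48.
All leading minors are positive, so H is positive definite: a local minimum.

local minimum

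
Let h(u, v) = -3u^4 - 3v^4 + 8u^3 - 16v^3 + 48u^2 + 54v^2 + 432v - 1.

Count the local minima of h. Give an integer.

1

h separates as a function of u plus a function of v, so ∇h=0 decouples.
∂h/∂u = -12u(u - 4)(u + 2) = 0 at u ∈ {-2, 0, 4}; ∂h/∂v = -12(v - 3)(v + 3)(v + 4) = 0 at v ∈ {-4, -3, 3}.
The Hessian is diagonal: diag(h_uu, h_vv). Second derivatives: h_uu(-2)=-144, h_uu(0)=96, h_uu(4)=-288; h_vv(-4)=-84, h_vv(-3)=72, h_vv(3)=-504.
Local minima occur where both diagonal entries positive: (0, -3). Count: 1.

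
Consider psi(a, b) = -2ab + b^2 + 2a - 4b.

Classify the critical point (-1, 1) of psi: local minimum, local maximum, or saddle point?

saddle point

The Hessian of psi is constant: H = [[0, -2], [-2, 2]].
det(H) = 0·2 − (-2)² = -4.
Since det(H) < 0, H is indefinite and the critical point is a saddle point.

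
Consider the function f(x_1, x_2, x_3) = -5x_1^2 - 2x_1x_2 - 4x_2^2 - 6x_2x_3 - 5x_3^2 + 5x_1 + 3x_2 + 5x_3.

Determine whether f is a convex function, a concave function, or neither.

concave

f is quadratic, so its Hessian is the constant matrix H = [[-10, -2, 0], [-2, -8, -6], [0, -6, -10]].
Leading principal minors: -10, 76, -400.
Signs alternate −, +, − ⇒ H ≺ 0 ⇒ concave.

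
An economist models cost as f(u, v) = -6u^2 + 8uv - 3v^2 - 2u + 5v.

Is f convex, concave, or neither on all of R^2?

concave

f is quadratic, so its Hessian is the constant matrix H = [[-12, 8], [8, -6]].
det(H) = 8, tr(H) = -18.
det(H) > 0 and tr(H) < 0, so H is negative definite everywhere: concave.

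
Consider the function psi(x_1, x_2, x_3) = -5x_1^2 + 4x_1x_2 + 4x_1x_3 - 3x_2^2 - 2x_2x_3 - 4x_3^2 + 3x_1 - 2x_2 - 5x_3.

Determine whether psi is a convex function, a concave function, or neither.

psi is quadratic, so its Hessian is the constant matrix H = [[-10, 4, 4], [4, -6, -2], [4, -2, -8]].
Leading principal minors: -10, 44, -280.
Signs alternate −, +, − ⇒ H ≺ 0 ⇒ concave.

concave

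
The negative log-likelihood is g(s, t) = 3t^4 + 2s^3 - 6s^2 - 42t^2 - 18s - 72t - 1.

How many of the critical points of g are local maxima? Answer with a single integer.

1

g separates as a function of s plus a function of t, so ∇g=0 decouples.
∂g/∂s = 6(s - 3)(s + 1) = 0 at s ∈ {-1, 3}; ∂g/∂t = 12(t - 3)(t + 1)(t + 2) = 0 at t ∈ {-2, -1, 3}.
The Hessian is diagonal: diag(g_ss, g_tt). Second derivatives: g_ss(-1)=-24, g_ss(3)=24; g_tt(-2)=60, g_tt(-1)=-48, g_tt(3)=240.
Local maxima occur where both diagonal entries negative: (-1, -1). Count: 1.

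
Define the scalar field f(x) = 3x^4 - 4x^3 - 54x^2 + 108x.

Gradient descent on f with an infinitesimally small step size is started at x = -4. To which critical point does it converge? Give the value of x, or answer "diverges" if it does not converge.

-3

f'(x) = 12(x - 3)(x - 1)(x + 3), so f'(-4) = -420.
Gradient descent moves in the -f' direction, i.e. x is increasing.
The nearest critical point in that direction is x = -3, where f'' = 288 > 0 (a local minimum). The iterate converges there.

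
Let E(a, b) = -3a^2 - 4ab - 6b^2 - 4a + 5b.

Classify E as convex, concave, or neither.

concave

E is quadratic, so its Hessian is the constant matrix H = [[-6, -4], [-4, -12]].
det(H) = 56, tr(H) = -18.
det(H) > 0 and tr(H) < 0, so H is negative definite everywhere: concave.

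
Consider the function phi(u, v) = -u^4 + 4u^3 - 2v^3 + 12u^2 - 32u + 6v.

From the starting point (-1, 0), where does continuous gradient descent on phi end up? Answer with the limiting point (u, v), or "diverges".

phi is separable, so gradient descent decouples: u follows -∂phi/∂u, v follows -∂phi/∂v.
∂phi/∂u = -4(u - 4)(u - 1)(u + 2); at u=-1 this is -40, so u increases.
∂phi/∂v = -6(v - 1)(v + 1); at v=0 this is 6, so v decreases.
u converges to its nearest critical value 1 (a local min of the u-part); v converges to -1. The iterate converges to (1, -1).

(1, -1)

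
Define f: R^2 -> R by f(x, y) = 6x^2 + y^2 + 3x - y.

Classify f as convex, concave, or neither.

convex

f is quadratic, so its Hessian is the constant matrix H = [[12, 0], [0, 2]].
det(H) = 24, tr(H) = 14.
det(H) > 0 and tr(H) > 0, so H is positive definite everywhere: convex.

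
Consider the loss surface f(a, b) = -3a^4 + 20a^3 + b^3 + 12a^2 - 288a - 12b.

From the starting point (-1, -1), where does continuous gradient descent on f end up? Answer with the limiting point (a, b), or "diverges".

(3, 2)

f is separable, so gradient descent decouples: a follows -∂f/∂a, b follows -∂f/∂b.
∂f/∂a = -12(a - 4)(a - 3)(a + 2); at a=-1 this is -240, so a increases.
∂f/∂b = 3(b - 2)(b + 2); at b=-1 this is -9, so b increases.
a converges to its nearest critical value 3 (a local min of the a-part); b converges to 2. The iterate converges to (3, 2).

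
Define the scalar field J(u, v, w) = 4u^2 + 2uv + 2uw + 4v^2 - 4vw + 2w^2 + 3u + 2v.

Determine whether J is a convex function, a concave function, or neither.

J is quadratic, so its Hessian is the constant matrix H = [[8, 2, 2], [2, 8, -4], [2, -4, 4]].
Leading principal minors: 8, 60, 48.
All positive ⇒ H ≻ 0 ⇒ convex.

convex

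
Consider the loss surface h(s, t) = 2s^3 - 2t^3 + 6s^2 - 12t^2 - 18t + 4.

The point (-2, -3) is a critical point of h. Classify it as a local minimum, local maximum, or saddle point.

saddle point

The mixed partial ∂²h/∂s∂t is 0, so the Hessian at any point is diag(h_ss, h_tt) = diag(12(s + 1), -12(t + 2)).
At (-2, -3): H = diag(-12, 12).
The eigenvalues have opposite signs, so H is indefinite: a saddle point.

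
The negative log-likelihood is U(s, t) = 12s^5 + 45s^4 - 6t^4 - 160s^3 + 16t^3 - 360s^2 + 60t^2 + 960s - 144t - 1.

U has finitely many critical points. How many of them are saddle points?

6

U separates as a function of s plus a function of t, so ∇U=0 decouples.
∂U/∂s = 60(s - 2)(s - 1)(s + 2)(s + 4) = 0 at s ∈ {-4, -2, 1, 2}; ∂U/∂t = -24(t - 3)(t - 1)(t + 2) = 0 at t ∈ {-2, 1, 3}.
The Hessian is diagonal: diag(U_ss, U_tt). Second derivatives: U_ss(-4)=-3600, U_ss(-2)=1440, U_ss(1)=-900, U_ss(2)=1440; U_tt(-2)=-360, U_tt(1)=144, U_tt(3)=-240.
Saddle points occur where the two diagonal entries have opposite signs: (-4, 1), (-2, -2), (-2, 3), (1, 1), (2, -2), (2, 3). Count: 6.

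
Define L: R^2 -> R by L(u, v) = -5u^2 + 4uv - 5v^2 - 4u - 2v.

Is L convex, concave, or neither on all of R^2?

concave

L is quadratic, so its Hessian is the constant matrix H = [[-10, 4], [4, -10]].
det(H) = 84, tr(H) = -20.
det(H) > 0 and tr(H) < 0, so H is negative definite everywhere: concave.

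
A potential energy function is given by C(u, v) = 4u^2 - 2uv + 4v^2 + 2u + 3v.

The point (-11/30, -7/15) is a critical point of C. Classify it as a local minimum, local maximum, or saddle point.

The Hessian of C is constant: H = [[8, -2], [-2, 8]].
det(H) = 8·8 − (-2)² = 60.
det(H) > 0 and tr(H) = 16 > 0, so H is positive definite and the point is a local minimum.

local minimum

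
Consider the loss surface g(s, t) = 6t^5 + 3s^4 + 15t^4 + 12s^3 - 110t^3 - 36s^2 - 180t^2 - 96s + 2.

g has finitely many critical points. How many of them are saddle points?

g separates as a function of s plus a function of t, so ∇g=0 decouples.
∂g/∂s = 12(s - 2)(s + 1)(s + 4) = 0 at s ∈ {-4, -1, 2}; ∂g/∂t = 30t(t - 3)(t + 1)(t + 4) = 0 at t ∈ {-4, -1, 0, 3}.
The Hessian is diagonal: diag(g_ss, g_tt). Second derivatives: g_ss(-4)=216, g_ss(-1)=-108, g_ss(2)=216; g_tt(-4)=-2520, g_tt(-1)=360, g_tt(0)=-360, g_tt(3)=2520.
Saddle points occur where the two diagonal entries have opposite signs: (-4, -4), (-4, 0), (-1, -1), (-1, 3), (2, -4), (2, 0). Count: 6.

6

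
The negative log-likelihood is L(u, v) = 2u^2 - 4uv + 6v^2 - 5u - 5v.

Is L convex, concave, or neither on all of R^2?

convex

L is quadratic, so its Hessian is the constant matrix H = [[4, -4], [-4, 12]].
det(H) = 32, tr(H) = 16.
det(H) > 0 and tr(H) > 0, so H is positive definite everywhere: convex.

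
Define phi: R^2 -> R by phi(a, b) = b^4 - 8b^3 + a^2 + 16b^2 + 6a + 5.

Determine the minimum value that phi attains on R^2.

-4

phi(a,b) separates as P(a) + Q(b) + 5, so its minimum is min P + min Q + 5.
P'(a) = 2a + 6 vanishes at a ∈ {-3}; Q'(b) = 4b(b - 4)(b - 2) vanishes at b ∈ {0, 2, 4}.
Local minima of P (where P''>0): P(-3)=-9. Local minima of Q: Q(0)=0, Q(4)=0.
So the global minimum of phi is P(-3) + Q(0) + 5 = -9 + 0 + 5 = -4, attained at (-3, 0).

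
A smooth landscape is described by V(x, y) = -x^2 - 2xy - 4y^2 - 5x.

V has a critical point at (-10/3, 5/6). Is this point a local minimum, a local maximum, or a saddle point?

The Hessian of V is constant: H = [[-2, -2], [-2, -8]].
det(H) = (-2)·(-8) − (-2)² = 12.
det(H) > 0 and tr(H) = -10 < 0, so H is negative definite and the point is a local maximum.

local maximum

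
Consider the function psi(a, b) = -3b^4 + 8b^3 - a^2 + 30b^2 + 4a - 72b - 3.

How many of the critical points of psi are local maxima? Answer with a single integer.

2

psi separates as a function of a plus a function of b, so ∇psi=0 decouples.
∂psi/∂a = -2(a - 2) = 0 at a ∈ {2}; ∂psi/∂b = -12(b - 3)(b - 1)(b + 2) = 0 at b ∈ {-2, 1, 3}.
The Hessian is diagonal: diag(psi_aa, psi_bb). Second derivatives: psi_aa(2)=-2; psi_bb(-2)=-180, psi_bb(1)=72, psi_bb(3)=-120.
Local maxima occur where both diagonal entries negative: (2, -2), (2, 3). Count: 2.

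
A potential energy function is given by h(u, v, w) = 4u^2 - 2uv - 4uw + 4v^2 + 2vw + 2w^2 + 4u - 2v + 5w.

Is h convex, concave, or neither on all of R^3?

h is quadratic, so its Hessian is the constant matrix H = [[8, -2, -4], [-2, 8, 2], [-4, 2, 4]].
Leading principal minors: 8, 60, 112.
All positive ⇒ H ≻ 0 ⇒ convex.

convex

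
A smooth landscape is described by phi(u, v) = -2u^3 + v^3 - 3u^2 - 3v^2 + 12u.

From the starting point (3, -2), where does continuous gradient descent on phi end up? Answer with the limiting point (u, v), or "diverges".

diverges

phi is separable, so gradient descent decouples: u follows -∂phi/∂u, v follows -∂phi/∂v.
∂phi/∂u = -6(u - 1)(u + 2); at u=3 this is -60, so u increases.
∂phi/∂v = 3v(v - 2); at v=-2 this is 24, so v decreases.
The u-coordinate has no critical point in that direction and runs off to infinity.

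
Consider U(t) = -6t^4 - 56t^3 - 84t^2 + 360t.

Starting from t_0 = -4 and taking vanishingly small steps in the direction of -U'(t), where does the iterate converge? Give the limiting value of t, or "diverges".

-3

U'(t) = -24(t - 1)(t + 3)(t + 5), so U'(-4) = -120.
Gradient descent moves in the -U' direction, i.e. t is increasing.
The nearest critical point in that direction is t = -3, where U'' = 192 > 0 (a local minimum). The iterate converges there.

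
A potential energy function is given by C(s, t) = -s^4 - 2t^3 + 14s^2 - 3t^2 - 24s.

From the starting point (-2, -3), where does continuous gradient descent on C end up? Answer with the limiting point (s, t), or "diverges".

(1, -1)

C is separable, so gradient descent decouples: s follows -∂C/∂s, t follows -∂C/∂t.
∂C/∂s = -4(s - 2)(s - 1)(s + 3); at s=-2 this is -48, so s increases.
∂C/∂t = -6t(t + 1); at t=-3 this is -36, so t increases.
s converges to its nearest critical value 1 (a local min of the s-part); t converges to -1. The iterate converges to (1, -1).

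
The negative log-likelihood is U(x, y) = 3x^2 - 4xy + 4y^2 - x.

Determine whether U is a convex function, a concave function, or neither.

U is quadratic, so its Hessian is the constant matrix H = [[6, -4], [-4, 8]].
det(H) = 32, tr(H) = 14.
det(H) > 0 and tr(H) > 0, so H is positive definite everywhere: convex.

convex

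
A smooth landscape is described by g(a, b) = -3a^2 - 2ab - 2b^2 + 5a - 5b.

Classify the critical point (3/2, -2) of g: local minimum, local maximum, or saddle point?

The Hessian of g is constant: H = [[-6, -2], [-2, -4]].
det(H) = (-6)·(-4) − (-2)² = 20.
det(H) > 0 and tr(H) = -10 < 0, so H is negative definite and the point is a local maximum.

local maximum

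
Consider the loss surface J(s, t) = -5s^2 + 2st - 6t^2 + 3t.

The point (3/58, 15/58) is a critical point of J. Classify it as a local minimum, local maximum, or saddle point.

The Hessian of J is constant: H = [[-10, 2], [2, -12]].
det(H) = (-10)·(-12) − 2² = 116.
det(H) > 0 and tr(H) = -22 < 0, so H is negative definite and the point is a local maximum.

local maximum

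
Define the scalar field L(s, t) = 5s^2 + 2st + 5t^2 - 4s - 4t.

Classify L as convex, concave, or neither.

L is quadratic, so its Hessian is the constant matrix H = [[10, 2], [2, 10]].
det(H) = 96, tr(H) = 20.
det(H) > 0 and tr(H) > 0, so H is positive definite everywhere: convex.

convex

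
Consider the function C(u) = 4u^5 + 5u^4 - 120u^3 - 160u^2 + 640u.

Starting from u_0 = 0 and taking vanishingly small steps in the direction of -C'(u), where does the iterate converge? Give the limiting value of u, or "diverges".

-2

C'(u) = 20(u - 4)(u - 1)(u + 2)(u + 4), so C'(0) = 640.
Gradient descent moves in the -C' direction, i.e. u is decreasing.
The nearest critical point in that direction is u = -2, where C'' = 720 > 0 (a local minimum). The iterate converges there.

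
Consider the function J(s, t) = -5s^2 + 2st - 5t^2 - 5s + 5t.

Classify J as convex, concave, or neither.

J is quadratic, so its Hessian is the constant matrix H = [[-10, 2], [2, -10]].
det(H) = 96, tr(H) = -20.
det(H) > 0 and tr(H) < 0, so H is negative definite everywhere: concave.

concave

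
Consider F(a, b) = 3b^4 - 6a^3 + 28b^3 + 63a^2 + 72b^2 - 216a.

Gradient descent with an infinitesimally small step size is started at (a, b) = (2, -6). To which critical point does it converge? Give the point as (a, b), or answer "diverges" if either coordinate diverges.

F is separable, so gradient descent decouples: a follows -∂F/∂a, b follows -∂F/∂b.
∂F/∂a = -18(a - 4)(a - 3); at a=2 this is -36, so a increases.
∂F/∂b = 12b(b + 3)(b + 4); at b=-6 this is -432, so b increases.
a converges to its nearest critical value 3 (a local min of the a-part); b converges to -4. The iterate converges to (3, -4).

(3, -4)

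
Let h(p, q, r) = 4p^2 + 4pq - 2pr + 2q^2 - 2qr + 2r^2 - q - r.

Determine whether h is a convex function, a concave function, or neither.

convex

h is quadratic, so its Hessian is the constant matrix H = [[8, 4, -2], [4, 4, -2], [-2, -2, 4]].
Leading principal minors: 8, 16, 48.
All positive ⇒ H ≻ 0 ⇒ convex.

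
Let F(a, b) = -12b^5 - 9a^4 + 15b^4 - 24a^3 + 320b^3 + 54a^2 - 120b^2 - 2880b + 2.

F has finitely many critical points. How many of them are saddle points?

F separates as a function of a plus a function of b, so ∇F=0 decouples.
∂F/∂a = -36a(a - 1)(a + 3) = 0 at a ∈ {-3, 0, 1}; ∂F/∂b = -60(b - 4)(b - 2)(b + 2)(b + 3) = 0 at b ∈ {-3, -2, 2, 4}.
The Hessian is diagonal: diag(F_aa, F_bb). Second derivatives: F_aa(-3)=-432, F_aa(0)=108, F_aa(1)=-144; F_bb(-3)=2100, F_bb(-2)=-1440, F_bb(2)=2400, F_bb(4)=-5040.
Saddle points occur where the two diagonal entries have opposite signs: (-3, -3), (-3, 2), (0, -2), (0, 4), (1, -3), (1, 2). Count: 6.

6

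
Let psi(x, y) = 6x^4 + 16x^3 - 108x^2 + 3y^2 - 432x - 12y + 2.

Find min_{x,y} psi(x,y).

-1360

psi(x,y) separates as P(x) + Q(y) + 2, so its minimum is min P + min Q + 2.
P'(x) = 24(x - 3)(x + 2)(x + 3) vanishes at x ∈ {-3, -2, 3}; Q'(y) = 6y - 12 vanishes at y ∈ {2}.
Local minima of P (where P''>0): P(-3)=378, P(3)=-1350. Local minima of Q: Q(2)=-12.
So the global minimum of psi is P(3) + Q(2) + 2 = -1350 − 12 + 2 = -1360, attained at (3, 2).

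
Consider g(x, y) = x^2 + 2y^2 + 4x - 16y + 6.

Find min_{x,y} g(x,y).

g(x,y) separates as P(x) + Q(y) + 6, so its minimum is min P + min Q + 6.
P'(x) = 2x + 4 vanishes at x ∈ {-2}; Q'(y) = 4y - 16 vanishes at y ∈ {4}.
Local minima of P (where P''>0): P(-2)=-4. Local minima of Q: Q(4)=-32.
So the global minimum of g is P(-2) + Q(4) + 6 = -4 − 32 + 6 = -30, attained at (-2, 4).

-30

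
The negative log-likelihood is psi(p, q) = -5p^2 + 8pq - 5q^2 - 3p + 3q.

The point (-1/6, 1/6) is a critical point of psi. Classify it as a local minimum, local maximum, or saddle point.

local maximum

The Hessian of psi is constant: H = [[-10, 8], [8, -10]].
det(H) = (-10)·(-10) − 8² = 36.
det(H) > 0 and tr(H) = -20 < 0, so H is negative definite and the point is a local maximum.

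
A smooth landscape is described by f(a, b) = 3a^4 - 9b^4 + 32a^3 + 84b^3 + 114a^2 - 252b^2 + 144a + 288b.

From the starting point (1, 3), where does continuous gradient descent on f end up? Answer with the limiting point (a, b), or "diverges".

(-1, 2)

f is separable, so gradient descent decouples: a follows -∂f/∂a, b follows -∂f/∂b.
∂f/∂a = 12(a + 1)(a + 3)(a + 4); at a=1 this is 480, so a decreases.
∂f/∂b = -36(b - 4)(b - 2)(b - 1); at b=3 this is 72, so b decreases.
a converges to its nearest critical value -1 (a local min of the a-part); b converges to 2. The iterate converges to (-1, 2).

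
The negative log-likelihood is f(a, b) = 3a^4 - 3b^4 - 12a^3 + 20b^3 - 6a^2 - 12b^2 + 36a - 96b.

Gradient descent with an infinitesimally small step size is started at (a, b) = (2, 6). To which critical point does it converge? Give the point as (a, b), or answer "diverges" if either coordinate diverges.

diverges

f is separable, so gradient descent decouples: a follows -∂f/∂a, b follows -∂f/∂b.
∂f/∂a = 12(a - 3)(a - 1)(a + 1); at a=2 this is -36, so a increases.
∂f/∂b = -12(b - 4)(b - 2)(b + 1); at b=6 this is -672, so b increases.
The b-coordinate has no critical point in that direction and runs off to infinity.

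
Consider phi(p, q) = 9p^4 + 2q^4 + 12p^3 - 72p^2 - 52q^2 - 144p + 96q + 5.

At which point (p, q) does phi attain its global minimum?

(2, -4)

phi(p,q) separates as A(p) + B(q) + 5, so its minimum is min A + min B + 5.
A'(p) = 36(p - 2)(p + 1)(p + 2) vanishes at p ∈ {-2, -1, 2}; B'(q) = 8(q - 3)(q - 1)(q + 4) vanishes at q ∈ {-4, 1, 3}.
Local minima of A (where A''>0): A(-2)=48, A(2)=-336. Local minima of B: B(-4)=-704, B(3)=-18.
So the global minimum of phi is A(2) + B(-4) + 5 = -336 − 704 + 5 = -1035, attained at (2, -4).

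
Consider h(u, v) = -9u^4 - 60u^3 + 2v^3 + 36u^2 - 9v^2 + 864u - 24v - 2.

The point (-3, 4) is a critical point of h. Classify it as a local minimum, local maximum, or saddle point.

The mixed partial ∂²h/∂u∂v is 0, so the Hessian at any point is diag(h_uu, h_vv) = diag(36(-3u^2 - 10u + 2), 6(2v - 3)).
At (-3, 4): H = diag(180, 30).
Both eigenvalues are positive, so H is positive definite: a local minimum.

local minimum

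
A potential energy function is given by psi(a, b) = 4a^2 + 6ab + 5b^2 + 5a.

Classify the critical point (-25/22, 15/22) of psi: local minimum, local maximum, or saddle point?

The Hessian of psi is constant: H = [[8, 6], [6, 10]].
det(H) = 8·10 − 6² = 44.
det(H) > 0 and tr(H) = 18 > 0, so H is positive definite and the point is a local minimum.

local minimum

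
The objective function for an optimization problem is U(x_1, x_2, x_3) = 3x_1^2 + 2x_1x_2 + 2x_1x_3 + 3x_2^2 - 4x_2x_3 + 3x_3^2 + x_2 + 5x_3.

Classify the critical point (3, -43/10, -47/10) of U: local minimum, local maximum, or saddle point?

local minimum

The Hessian is constant: H = [[6, 2, 2], [2, 6, -4], [2, -4, 6]].
Leading principal minors: Δ₁ = 6, Δ₂ = 32, Δ₃ = 40.
All leading minors are positive, so H is positive definite: a local minimum.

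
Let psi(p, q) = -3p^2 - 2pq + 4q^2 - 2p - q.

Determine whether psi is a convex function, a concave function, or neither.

neither

psi is quadratic, so its Hessian is the constant matrix H = [[-6, -2], [-2, 8]].
det(H) = -52, tr(H) = 2.
det(H) < 0, so H is indefinite: neither convex nor concave.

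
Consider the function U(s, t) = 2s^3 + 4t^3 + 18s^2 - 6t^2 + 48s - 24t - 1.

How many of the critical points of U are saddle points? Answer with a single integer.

U separates as a function of s plus a function of t, so ∇U=0 decouples.
∂U/∂s = 6(s + 2)(s + 4) = 0 at s ∈ {-4, -2}; ∂U/∂t = 12(t - 2)(t + 1) = 0 at t ∈ {-1, 2}.
The Hessian is diagonal: diag(U_ss, U_tt). Second derivatives: U_ss(-4)=-12, U_ss(-2)=12; U_tt(-1)=-36, U_tt(2)=36.
Saddle points occur where the two diagonal entries have opposite signs: (-4, 2), (-2, -1). Count: 2.

2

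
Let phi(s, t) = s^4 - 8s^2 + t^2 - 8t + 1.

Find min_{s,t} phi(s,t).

-31

phi(s,t) separates as P(s) + Q(t) + 1, so its minimum is min P + min Q + 1.
P'(s) = 4s(s - 2)(s + 2) vanishes at s ∈ {-2, 0, 2}; Q'(t) = 2(t - 4) vanishes at t ∈ {4}.
Local minima of P (where P''>0): P(-2)=-16, P(2)=-16. Local minima of Q: Q(4)=-16.
So the global minimum of phi is P(-2) + Q(4) + 1 = -16 − 16 + 1 = -31, attained at (-2, 4).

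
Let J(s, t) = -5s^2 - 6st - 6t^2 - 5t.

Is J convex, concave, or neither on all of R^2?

J is quadratic, so its Hessian is the constant matrix H = [[-10, -6], [-6, -12]].
det(H) = 84, tr(H) = -22.
det(H) > 0 and tr(H) < 0, so H is negative definite everywhere: concave.

concave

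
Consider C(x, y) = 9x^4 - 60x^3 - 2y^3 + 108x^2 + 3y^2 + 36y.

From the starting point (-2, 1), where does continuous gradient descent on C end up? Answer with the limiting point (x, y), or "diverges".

C is separable, so gradient descent decouples: x follows -∂C/∂x, y follows -∂C/∂y.
∂C/∂x = 36x(x - 3)(x - 2); at x=-2 this is -1440, so x increases.
∂C/∂y = -6(y - 3)(y + 2); at y=1 this is 36, so y decreases.
x converges to its nearest critical value 0 (a local min of the x-part); y converges to -2. The iterate converges to (0, -2).

(0, -2)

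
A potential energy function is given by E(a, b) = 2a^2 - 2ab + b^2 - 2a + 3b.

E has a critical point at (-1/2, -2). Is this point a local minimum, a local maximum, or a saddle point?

local minimum

The Hessian of E is constant: H = [[4, -2], [-2, 2]].
det(H) = 4·2 − (-2)² = 4.
det(H) > 0 and tr(H) = 6 > 0, so H is positive definite and the point is a local minimum.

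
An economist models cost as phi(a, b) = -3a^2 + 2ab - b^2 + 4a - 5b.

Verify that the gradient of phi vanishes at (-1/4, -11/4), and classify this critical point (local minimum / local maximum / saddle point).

local maximum

∇phi = (-6a + 2b + 4, 2a - 2b - 5); substituting (-1/4, -11/4) gives ∇phi = (0, 0), so (-1/4, -11/4) is indeed a critical point.
The Hessian of phi is constant: H = [[-6, 2], [2, -2]].
det(H) = (-6)·(-2) − 2² = 8.
det(H) > 0 and tr(H) = -8 < 0, so H is negative definite and the point is a local maximum.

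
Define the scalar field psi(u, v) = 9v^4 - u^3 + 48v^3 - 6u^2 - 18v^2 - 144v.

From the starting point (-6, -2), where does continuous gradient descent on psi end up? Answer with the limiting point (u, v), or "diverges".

(-4, -4)

psi is separable, so gradient descent decouples: u follows -∂psi/∂u, v follows -∂psi/∂v.
∂psi/∂u = -3u(u + 4); at u=-6 this is -36, so u increases.
∂psi/∂v = 36(v - 1)(v + 1)(v + 4); at v=-2 this is 216, so v decreases.
u converges to its nearest critical value -4 (a local min of the u-part); v converges to -4. The iterate converges to (-4, -4).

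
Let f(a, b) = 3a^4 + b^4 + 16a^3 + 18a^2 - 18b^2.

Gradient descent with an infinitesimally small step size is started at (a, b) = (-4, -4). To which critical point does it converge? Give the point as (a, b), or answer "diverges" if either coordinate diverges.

f is separable, so gradient descent decouples: a follows -∂f/∂a, b follows -∂f/∂b.
∂f/∂a = 12a(a + 1)(a + 3); at a=-4 this is -144, so a increases.
∂f/∂b = 4b(b - 3)(b + 3); at b=-4 this is -112, so b increases.
a converges to its nearest critical value -3 (a local min of the a-part); b converges to -3. The iterate converges to (-3, -3).

(-3, -3)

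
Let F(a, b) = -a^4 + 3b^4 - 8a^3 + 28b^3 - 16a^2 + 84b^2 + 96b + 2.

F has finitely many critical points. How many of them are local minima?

2

F separates as a function of a plus a function of b, so ∇F=0 decouples.
∂F/∂a = -4a(a + 2)(a + 4) = 0 at a ∈ {-4, -2, 0}; ∂F/∂b = 12(b + 1)(b + 2)(b + 4) = 0 at b ∈ {-4, -2, -1}.
The Hessian is diagonal: diag(F_aa, F_bb). Second derivatives: F_aa(-4)=-32, F_aa(-2)=16, F_aa(0)=-32; F_bb(-4)=72, F_bb(-2)=-24, F_bb(-1)=36.
Local minima occur where both diagonal entries positive: (-2, -4), (-2, -1). Count: 2.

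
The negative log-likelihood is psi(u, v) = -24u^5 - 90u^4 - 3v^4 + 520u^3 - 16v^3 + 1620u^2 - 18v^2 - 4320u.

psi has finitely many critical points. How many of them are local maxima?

psi separates as a function of u plus a function of v, so ∇psi=0 decouples.
∂psi/∂u = -120(u - 3)(u - 1)(u + 3)(u + 4) = 0 at u ∈ {-4, -3, 1, 3}; ∂psi/∂v = -12v(v + 1)(v + 3) = 0 at v ∈ {-3, -1, 0}.
The Hessian is diagonal: diag(psi_uu, psi_vv). Second derivatives: psi_uu(-4)=4200, psi_uu(-3)=-2880, psi_uu(1)=4800, psi_uu(3)=-10080; psi_vv(-3)=-72, psi_vv(-1)=24, psi_vv(0)=-36.
Local maxima occur where both diagonal entries negative: (-3, -3), (-3, 0), (3, -3), (3, 0). Count: 4.

4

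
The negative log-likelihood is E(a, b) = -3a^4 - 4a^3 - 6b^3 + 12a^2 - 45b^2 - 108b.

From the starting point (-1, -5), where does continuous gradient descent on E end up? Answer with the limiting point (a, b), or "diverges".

E is separable, so gradient descent decouples: a follows -∂E/∂a, b follows -∂E/∂b.
∂E/∂a = -12a(a - 1)(a + 2); at a=-1 this is -24, so a increases.
∂E/∂b = -18(b + 2)(b + 3); at b=-5 this is -108, so b increases.
a converges to its nearest critical value 0 (a local min of the a-part); b converges to -3. The iterate converges to (0, -3).

(0, -3)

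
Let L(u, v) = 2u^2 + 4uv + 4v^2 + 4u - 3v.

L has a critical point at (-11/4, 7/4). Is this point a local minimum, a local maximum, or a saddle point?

local minimum

The Hessian of L is constant: H = [[4, 4], [4, 8]].
det(H) = 4·8 − 4² = 16.
det(H) > 0 and tr(H) = 12 > 0, so H is positive definite and the point is a local minimum.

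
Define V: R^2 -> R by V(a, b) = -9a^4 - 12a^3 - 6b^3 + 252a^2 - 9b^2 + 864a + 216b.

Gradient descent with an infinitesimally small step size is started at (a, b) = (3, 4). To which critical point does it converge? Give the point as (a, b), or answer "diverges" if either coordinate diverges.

diverges

V is separable, so gradient descent decouples: a follows -∂V/∂a, b follows -∂V/∂b.
∂V/∂a = -36(a - 4)(a + 2)(a + 3); at a=3 this is 1080, so a decreases.
∂V/∂b = -18(b - 3)(b + 4); at b=4 this is -144, so b increases.
The b-coordinate has no critical point in that direction and runs off to infinity.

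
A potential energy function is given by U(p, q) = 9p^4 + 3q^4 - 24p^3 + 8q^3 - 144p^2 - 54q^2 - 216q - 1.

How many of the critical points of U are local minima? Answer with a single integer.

4

U separates as a function of p plus a function of q, so ∇U=0 decouples.
∂U/∂p = 36p(p - 4)(p + 2) = 0 at p ∈ {-2, 0, 4}; ∂U/∂q = 12(q - 3)(q + 2)(q + 3) = 0 at q ∈ {-3, -2, 3}.
The Hessian is diagonal: diag(U_pp, U_qq). Second derivatives: U_pp(-2)=432, U_pp(0)=-288, U_pp(4)=864; U_qq(-3)=72, U_qq(-2)=-60, U_qq(3)=360.
Local minima occur where both diagonal entries positive: (-2, -3), (-2, 3), (4, -3), (4, 3). Count: 4.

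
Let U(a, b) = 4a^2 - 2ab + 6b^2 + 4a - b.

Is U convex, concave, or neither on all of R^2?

convex

U is quadratic, so its Hessian is the constant matrix H = [[8, -2], [-2, 12]].
det(H) = 92, tr(H) = 20.
det(H) > 0 and tr(H) > 0, so H is positive definite everywhere: convex.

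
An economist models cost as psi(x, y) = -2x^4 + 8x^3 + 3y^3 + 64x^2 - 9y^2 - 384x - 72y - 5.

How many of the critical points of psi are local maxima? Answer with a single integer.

2

psi separates as a function of x plus a function of y, so ∇psi=0 decouples.
∂psi/∂x = -8(x - 4)(x - 3)(x + 4) = 0 at x ∈ {-4, 3, 4}; ∂psi/∂y = 9(y - 4)(y + 2) = 0 at y ∈ {-2, 4}.
The Hessian is diagonal: diag(psi_xx, psi_yy). Second derivatives: psi_xx(-4)=-448, psi_xx(3)=56, psi_xx(4)=-64; psi_yy(-2)=-54, psi_yy(4)=54.
Local maxima occur where both diagonal entries negative: (-4, -2), (4, -2). Count: 2.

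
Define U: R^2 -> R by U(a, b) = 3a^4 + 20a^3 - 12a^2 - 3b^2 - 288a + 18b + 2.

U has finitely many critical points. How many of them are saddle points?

U separates as a function of a plus a function of b, so ∇U=0 decouples.
∂U/∂a = 12(a - 2)(a + 3)(a + 4) = 0 at a ∈ {-4, -3, 2}; ∂U/∂b = -6(b - 3) = 0 at b ∈ {3}.
The Hessian is diagonal: diag(U_aa, U_bb). Second derivatives: U_aa(-4)=72, U_aa(-3)=-60, U_aa(2)=360; U_bb(3)=-6.
Saddle points occur where the two diagonal entries have opposite signs: (-4, 3), (2, 3). Count: 2.

2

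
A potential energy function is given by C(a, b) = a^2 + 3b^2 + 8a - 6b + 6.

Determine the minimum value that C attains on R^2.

-13

C(a,b) separates as P(a) + Q(b) + 6, so its minimum is min P + min Q + 6.
P'(a) = 2a + 8 vanishes at a ∈ {-4}; Q'(b) = 6b - 6 vanishes at b ∈ {1}.
Local minima of P (where P''>0): P(-4)=-16. Local minima of Q: Q(1)=-3.
So the global minimum of C is P(-4) + Q(1) + 6 = -16 − 3 + 6 = -13, attained at (-4, 1).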